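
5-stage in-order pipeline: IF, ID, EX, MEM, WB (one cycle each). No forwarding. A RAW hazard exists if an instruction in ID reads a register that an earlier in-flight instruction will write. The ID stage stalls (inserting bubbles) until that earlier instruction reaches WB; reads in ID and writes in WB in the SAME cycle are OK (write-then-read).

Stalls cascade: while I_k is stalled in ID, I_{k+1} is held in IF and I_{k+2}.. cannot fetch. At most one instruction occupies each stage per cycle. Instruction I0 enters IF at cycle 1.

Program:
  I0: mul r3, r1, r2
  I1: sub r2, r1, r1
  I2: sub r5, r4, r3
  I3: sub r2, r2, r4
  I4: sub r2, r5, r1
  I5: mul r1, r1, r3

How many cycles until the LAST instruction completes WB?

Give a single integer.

I0 mul r3 <- r1,r2: IF@1 ID@2 stall=0 (-) EX@3 MEM@4 WB@5
I1 sub r2 <- r1,r1: IF@2 ID@3 stall=0 (-) EX@4 MEM@5 WB@6
I2 sub r5 <- r4,r3: IF@3 ID@4 stall=1 (RAW on I0.r3 (WB@5)) EX@6 MEM@7 WB@8
I3 sub r2 <- r2,r4: IF@4 ID@6 stall=0 (-) EX@7 MEM@8 WB@9
I4 sub r2 <- r5,r1: IF@6 ID@7 stall=1 (RAW on I2.r5 (WB@8)) EX@9 MEM@10 WB@11
I5 mul r1 <- r1,r3: IF@7 ID@9 stall=0 (-) EX@10 MEM@11 WB@12

Answer: 12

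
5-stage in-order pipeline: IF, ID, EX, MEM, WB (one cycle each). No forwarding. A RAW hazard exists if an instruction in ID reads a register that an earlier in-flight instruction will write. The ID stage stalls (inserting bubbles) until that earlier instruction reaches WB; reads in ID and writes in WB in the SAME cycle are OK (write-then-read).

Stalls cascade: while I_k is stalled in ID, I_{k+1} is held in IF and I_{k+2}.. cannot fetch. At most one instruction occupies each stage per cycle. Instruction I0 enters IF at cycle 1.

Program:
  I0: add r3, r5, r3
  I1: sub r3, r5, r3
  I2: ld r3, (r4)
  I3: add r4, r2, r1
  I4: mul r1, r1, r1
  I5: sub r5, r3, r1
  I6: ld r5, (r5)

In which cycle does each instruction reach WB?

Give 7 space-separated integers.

Answer: 5 8 9 10 11 14 17

Derivation:
I0 add r3 <- r5,r3: IF@1 ID@2 stall=0 (-) EX@3 MEM@4 WB@5
I1 sub r3 <- r5,r3: IF@2 ID@3 stall=2 (RAW on I0.r3 (WB@5)) EX@6 MEM@7 WB@8
I2 ld r3 <- r4: IF@3 ID@6 stall=0 (-) EX@7 MEM@8 WB@9
I3 add r4 <- r2,r1: IF@6 ID@7 stall=0 (-) EX@8 MEM@9 WB@10
I4 mul r1 <- r1,r1: IF@7 ID@8 stall=0 (-) EX@9 MEM@10 WB@11
I5 sub r5 <- r3,r1: IF@8 ID@9 stall=2 (RAW on I4.r1 (WB@11)) EX@12 MEM@13 WB@14
I6 ld r5 <- r5: IF@9 ID@12 stall=2 (RAW on I5.r5 (WB@14)) EX@15 MEM@16 WB@17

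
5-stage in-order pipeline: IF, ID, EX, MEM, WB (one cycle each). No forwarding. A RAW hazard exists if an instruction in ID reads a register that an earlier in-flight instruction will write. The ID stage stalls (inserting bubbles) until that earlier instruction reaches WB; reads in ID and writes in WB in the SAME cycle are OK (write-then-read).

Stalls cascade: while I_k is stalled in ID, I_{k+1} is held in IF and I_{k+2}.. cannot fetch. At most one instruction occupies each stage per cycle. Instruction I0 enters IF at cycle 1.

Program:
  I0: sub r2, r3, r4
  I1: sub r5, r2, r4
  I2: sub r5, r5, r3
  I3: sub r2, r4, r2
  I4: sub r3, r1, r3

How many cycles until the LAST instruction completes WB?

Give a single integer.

I0 sub r2 <- r3,r4: IF@1 ID@2 stall=0 (-) EX@3 MEM@4 WB@5
I1 sub r5 <- r2,r4: IF@2 ID@3 stall=2 (RAW on I0.r2 (WB@5)) EX@6 MEM@7 WB@8
I2 sub r5 <- r5,r3: IF@3 ID@6 stall=2 (RAW on I1.r5 (WB@8)) EX@9 MEM@10 WB@11
I3 sub r2 <- r4,r2: IF@6 ID@9 stall=0 (-) EX@10 MEM@11 WB@12
I4 sub r3 <- r1,r3: IF@9 ID@10 stall=0 (-) EX@11 MEM@12 WB@13

Answer: 13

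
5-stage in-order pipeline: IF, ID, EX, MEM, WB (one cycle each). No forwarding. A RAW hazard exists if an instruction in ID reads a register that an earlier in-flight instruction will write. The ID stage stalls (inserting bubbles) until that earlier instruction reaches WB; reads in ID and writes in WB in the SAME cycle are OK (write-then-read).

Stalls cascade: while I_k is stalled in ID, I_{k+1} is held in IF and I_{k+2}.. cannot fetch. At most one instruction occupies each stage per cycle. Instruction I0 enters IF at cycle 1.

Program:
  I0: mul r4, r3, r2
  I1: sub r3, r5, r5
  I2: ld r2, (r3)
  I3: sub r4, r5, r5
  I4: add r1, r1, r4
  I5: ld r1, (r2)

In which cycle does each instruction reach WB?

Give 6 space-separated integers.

I0 mul r4 <- r3,r2: IF@1 ID@2 stall=0 (-) EX@3 MEM@4 WB@5
I1 sub r3 <- r5,r5: IF@2 ID@3 stall=0 (-) EX@4 MEM@5 WB@6
I2 ld r2 <- r3: IF@3 ID@4 stall=2 (RAW on I1.r3 (WB@6)) EX@7 MEM@8 WB@9
I3 sub r4 <- r5,r5: IF@4 ID@7 stall=0 (-) EX@8 MEM@9 WB@10
I4 add r1 <- r1,r4: IF@7 ID@8 stall=2 (RAW on I3.r4 (WB@10)) EX@11 MEM@12 WB@13
I5 ld r1 <- r2: IF@8 ID@11 stall=0 (-) EX@12 MEM@13 WB@14

Answer: 5 6 9 10 13 14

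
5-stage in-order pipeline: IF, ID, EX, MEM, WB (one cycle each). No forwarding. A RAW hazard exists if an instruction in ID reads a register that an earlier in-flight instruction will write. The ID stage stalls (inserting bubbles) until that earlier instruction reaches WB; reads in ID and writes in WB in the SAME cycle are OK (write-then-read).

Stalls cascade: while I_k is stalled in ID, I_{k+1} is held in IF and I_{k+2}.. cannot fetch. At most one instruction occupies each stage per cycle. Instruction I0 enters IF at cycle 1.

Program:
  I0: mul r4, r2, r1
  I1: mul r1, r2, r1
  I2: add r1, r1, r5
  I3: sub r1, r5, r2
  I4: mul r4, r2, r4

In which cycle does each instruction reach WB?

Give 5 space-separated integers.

Answer: 5 6 9 10 11

Derivation:
I0 mul r4 <- r2,r1: IF@1 ID@2 stall=0 (-) EX@3 MEM@4 WB@5
I1 mul r1 <- r2,r1: IF@2 ID@3 stall=0 (-) EX@4 MEM@5 WB@6
I2 add r1 <- r1,r5: IF@3 ID@4 stall=2 (RAW on I1.r1 (WB@6)) EX@7 MEM@8 WB@9
I3 sub r1 <- r5,r2: IF@4 ID@7 stall=0 (-) EX@8 MEM@9 WB@10
I4 mul r4 <- r2,r4: IF@7 ID@8 stall=0 (-) EX@9 MEM@10 WB@11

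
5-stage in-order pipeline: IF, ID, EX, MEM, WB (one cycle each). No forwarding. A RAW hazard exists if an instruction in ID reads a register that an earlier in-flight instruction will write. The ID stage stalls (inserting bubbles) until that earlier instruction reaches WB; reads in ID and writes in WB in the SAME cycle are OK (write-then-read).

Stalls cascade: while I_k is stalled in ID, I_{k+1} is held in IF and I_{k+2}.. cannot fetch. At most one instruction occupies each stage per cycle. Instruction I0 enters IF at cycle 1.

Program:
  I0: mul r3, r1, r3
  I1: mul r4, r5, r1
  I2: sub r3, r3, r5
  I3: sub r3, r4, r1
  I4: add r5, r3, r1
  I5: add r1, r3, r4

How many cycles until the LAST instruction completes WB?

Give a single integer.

I0 mul r3 <- r1,r3: IF@1 ID@2 stall=0 (-) EX@3 MEM@4 WB@5
I1 mul r4 <- r5,r1: IF@2 ID@3 stall=0 (-) EX@4 MEM@5 WB@6
I2 sub r3 <- r3,r5: IF@3 ID@4 stall=1 (RAW on I0.r3 (WB@5)) EX@6 MEM@7 WB@8
I3 sub r3 <- r4,r1: IF@4 ID@6 stall=0 (-) EX@7 MEM@8 WB@9
I4 add r5 <- r3,r1: IF@6 ID@7 stall=2 (RAW on I3.r3 (WB@9)) EX@10 MEM@11 WB@12
I5 add r1 <- r3,r4: IF@7 ID@10 stall=0 (-) EX@11 MEM@12 WB@13

Answer: 13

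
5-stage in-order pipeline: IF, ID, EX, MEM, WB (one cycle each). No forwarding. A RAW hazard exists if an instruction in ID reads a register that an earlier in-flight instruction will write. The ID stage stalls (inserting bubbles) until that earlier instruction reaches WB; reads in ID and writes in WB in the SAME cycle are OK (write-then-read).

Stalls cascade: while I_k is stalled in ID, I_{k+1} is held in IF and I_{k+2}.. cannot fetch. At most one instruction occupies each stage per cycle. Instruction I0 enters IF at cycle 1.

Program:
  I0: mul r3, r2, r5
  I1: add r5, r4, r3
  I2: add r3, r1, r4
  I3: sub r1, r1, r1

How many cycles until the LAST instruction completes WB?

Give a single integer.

I0 mul r3 <- r2,r5: IF@1 ID@2 stall=0 (-) EX@3 MEM@4 WB@5
I1 add r5 <- r4,r3: IF@2 ID@3 stall=2 (RAW on I0.r3 (WB@5)) EX@6 MEM@7 WB@8
I2 add r3 <- r1,r4: IF@3 ID@6 stall=0 (-) EX@7 MEM@8 WB@9
I3 sub r1 <- r1,r1: IF@6 ID@7 stall=0 (-) EX@8 MEM@9 WB@10

Answer: 10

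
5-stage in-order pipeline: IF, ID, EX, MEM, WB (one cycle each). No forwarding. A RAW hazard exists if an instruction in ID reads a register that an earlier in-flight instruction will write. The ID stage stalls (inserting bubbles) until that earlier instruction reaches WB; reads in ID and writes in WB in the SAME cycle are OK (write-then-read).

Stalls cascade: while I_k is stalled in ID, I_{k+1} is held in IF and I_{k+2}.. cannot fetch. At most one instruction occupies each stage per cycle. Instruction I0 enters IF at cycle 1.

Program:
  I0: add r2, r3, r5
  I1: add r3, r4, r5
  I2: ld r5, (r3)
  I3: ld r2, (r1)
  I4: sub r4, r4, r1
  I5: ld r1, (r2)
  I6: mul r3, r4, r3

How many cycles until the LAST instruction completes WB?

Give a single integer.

I0 add r2 <- r3,r5: IF@1 ID@2 stall=0 (-) EX@3 MEM@4 WB@5
I1 add r3 <- r4,r5: IF@2 ID@3 stall=0 (-) EX@4 MEM@5 WB@6
I2 ld r5 <- r3: IF@3 ID@4 stall=2 (RAW on I1.r3 (WB@6)) EX@7 MEM@8 WB@9
I3 ld r2 <- r1: IF@4 ID@7 stall=0 (-) EX@8 MEM@9 WB@10
I4 sub r4 <- r4,r1: IF@7 ID@8 stall=0 (-) EX@9 MEM@10 WB@11
I5 ld r1 <- r2: IF@8 ID@9 stall=1 (RAW on I3.r2 (WB@10)) EX@11 MEM@12 WB@13
I6 mul r3 <- r4,r3: IF@9 ID@11 stall=0 (-) EX@12 MEM@13 WB@14

Answer: 14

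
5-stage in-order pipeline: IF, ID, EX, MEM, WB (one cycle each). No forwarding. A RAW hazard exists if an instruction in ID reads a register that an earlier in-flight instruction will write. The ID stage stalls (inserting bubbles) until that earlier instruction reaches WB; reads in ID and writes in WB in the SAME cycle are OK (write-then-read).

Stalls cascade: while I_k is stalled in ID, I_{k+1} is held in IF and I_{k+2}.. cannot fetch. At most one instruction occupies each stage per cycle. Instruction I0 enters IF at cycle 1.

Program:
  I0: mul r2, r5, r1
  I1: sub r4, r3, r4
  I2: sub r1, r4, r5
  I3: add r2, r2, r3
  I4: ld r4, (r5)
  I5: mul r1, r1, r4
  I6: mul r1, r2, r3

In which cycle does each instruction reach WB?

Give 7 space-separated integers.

I0 mul r2 <- r5,r1: IF@1 ID@2 stall=0 (-) EX@3 MEM@4 WB@5
I1 sub r4 <- r3,r4: IF@2 ID@3 stall=0 (-) EX@4 MEM@5 WB@6
I2 sub r1 <- r4,r5: IF@3 ID@4 stall=2 (RAW on I1.r4 (WB@6)) EX@7 MEM@8 WB@9
I3 add r2 <- r2,r3: IF@4 ID@7 stall=0 (-) EX@8 MEM@9 WB@10
I4 ld r4 <- r5: IF@7 ID@8 stall=0 (-) EX@9 MEM@10 WB@11
I5 mul r1 <- r1,r4: IF@8 ID@9 stall=2 (RAW on I4.r4 (WB@11)) EX@12 MEM@13 WB@14
I6 mul r1 <- r2,r3: IF@9 ID@12 stall=0 (-) EX@13 MEM@14 WB@15

Answer: 5 6 9 10 11 14 15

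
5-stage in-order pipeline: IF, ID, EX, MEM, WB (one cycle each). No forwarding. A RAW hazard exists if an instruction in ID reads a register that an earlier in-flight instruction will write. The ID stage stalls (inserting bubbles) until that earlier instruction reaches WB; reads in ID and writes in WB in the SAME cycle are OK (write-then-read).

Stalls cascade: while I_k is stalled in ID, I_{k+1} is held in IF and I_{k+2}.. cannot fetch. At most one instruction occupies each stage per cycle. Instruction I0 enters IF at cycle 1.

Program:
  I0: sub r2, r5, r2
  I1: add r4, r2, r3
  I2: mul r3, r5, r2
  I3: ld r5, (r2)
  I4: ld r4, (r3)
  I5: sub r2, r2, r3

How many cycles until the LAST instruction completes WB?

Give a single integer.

Answer: 13

Derivation:
I0 sub r2 <- r5,r2: IF@1 ID@2 stall=0 (-) EX@3 MEM@4 WB@5
I1 add r4 <- r2,r3: IF@2 ID@3 stall=2 (RAW on I0.r2 (WB@5)) EX@6 MEM@7 WB@8
I2 mul r3 <- r5,r2: IF@3 ID@6 stall=0 (-) EX@7 MEM@8 WB@9
I3 ld r5 <- r2: IF@6 ID@7 stall=0 (-) EX@8 MEM@9 WB@10
I4 ld r4 <- r3: IF@7 ID@8 stall=1 (RAW on I2.r3 (WB@9)) EX@10 MEM@11 WB@12
I5 sub r2 <- r2,r3: IF@8 ID@10 stall=0 (-) EX@11 MEM@12 WB@13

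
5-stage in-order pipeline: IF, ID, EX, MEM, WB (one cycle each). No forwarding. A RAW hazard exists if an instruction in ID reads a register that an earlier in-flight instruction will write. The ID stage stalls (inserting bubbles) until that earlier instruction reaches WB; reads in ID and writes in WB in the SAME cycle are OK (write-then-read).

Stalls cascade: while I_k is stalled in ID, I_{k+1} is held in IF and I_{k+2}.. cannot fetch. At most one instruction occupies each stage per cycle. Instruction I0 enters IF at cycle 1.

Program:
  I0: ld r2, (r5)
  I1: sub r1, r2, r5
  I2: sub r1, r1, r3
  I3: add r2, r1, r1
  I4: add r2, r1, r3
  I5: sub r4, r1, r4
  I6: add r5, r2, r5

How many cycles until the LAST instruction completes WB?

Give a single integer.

Answer: 18

Derivation:
I0 ld r2 <- r5: IF@1 ID@2 stall=0 (-) EX@3 MEM@4 WB@5
I1 sub r1 <- r2,r5: IF@2 ID@3 stall=2 (RAW on I0.r2 (WB@5)) EX@6 MEM@7 WB@8
I2 sub r1 <- r1,r3: IF@3 ID@6 stall=2 (RAW on I1.r1 (WB@8)) EX@9 MEM@10 WB@11
I3 add r2 <- r1,r1: IF@6 ID@9 stall=2 (RAW on I2.r1 (WB@11)) EX@12 MEM@13 WB@14
I4 add r2 <- r1,r3: IF@9 ID@12 stall=0 (-) EX@13 MEM@14 WB@15
I5 sub r4 <- r1,r4: IF@12 ID@13 stall=0 (-) EX@14 MEM@15 WB@16
I6 add r5 <- r2,r5: IF@13 ID@14 stall=1 (RAW on I4.r2 (WB@15)) EX@16 MEM@17 WB@18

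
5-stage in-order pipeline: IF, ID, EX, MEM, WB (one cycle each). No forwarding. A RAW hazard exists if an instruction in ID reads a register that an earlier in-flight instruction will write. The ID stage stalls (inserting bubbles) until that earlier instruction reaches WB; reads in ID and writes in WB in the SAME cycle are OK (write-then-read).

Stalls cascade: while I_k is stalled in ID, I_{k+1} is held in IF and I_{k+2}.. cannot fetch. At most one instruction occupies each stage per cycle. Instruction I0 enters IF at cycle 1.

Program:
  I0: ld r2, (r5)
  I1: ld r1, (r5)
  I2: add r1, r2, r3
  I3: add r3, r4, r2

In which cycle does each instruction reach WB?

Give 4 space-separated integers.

I0 ld r2 <- r5: IF@1 ID@2 stall=0 (-) EX@3 MEM@4 WB@5
I1 ld r1 <- r5: IF@2 ID@3 stall=0 (-) EX@4 MEM@5 WB@6
I2 add r1 <- r2,r3: IF@3 ID@4 stall=1 (RAW on I0.r2 (WB@5)) EX@6 MEM@7 WB@8
I3 add r3 <- r4,r2: IF@4 ID@6 stall=0 (-) EX@7 MEM@8 WB@9

Answer: 5 6 8 9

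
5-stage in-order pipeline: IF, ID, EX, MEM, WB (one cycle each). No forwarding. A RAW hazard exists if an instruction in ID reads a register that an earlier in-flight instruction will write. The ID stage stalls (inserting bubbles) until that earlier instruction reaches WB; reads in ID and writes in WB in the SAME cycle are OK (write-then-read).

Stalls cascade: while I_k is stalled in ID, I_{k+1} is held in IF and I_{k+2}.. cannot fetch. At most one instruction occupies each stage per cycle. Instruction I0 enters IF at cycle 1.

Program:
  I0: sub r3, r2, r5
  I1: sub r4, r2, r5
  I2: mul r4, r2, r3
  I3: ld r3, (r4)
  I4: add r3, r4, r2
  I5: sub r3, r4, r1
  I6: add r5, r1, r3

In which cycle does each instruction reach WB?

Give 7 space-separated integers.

Answer: 5 6 8 11 12 13 16

Derivation:
I0 sub r3 <- r2,r5: IF@1 ID@2 stall=0 (-) EX@3 MEM@4 WB@5
I1 sub r4 <- r2,r5: IF@2 ID@3 stall=0 (-) EX@4 MEM@5 WB@6
I2 mul r4 <- r2,r3: IF@3 ID@4 stall=1 (RAW on I0.r3 (WB@5)) EX@6 MEM@7 WB@8
I3 ld r3 <- r4: IF@4 ID@6 stall=2 (RAW on I2.r4 (WB@8)) EX@9 MEM@10 WB@11
I4 add r3 <- r4,r2: IF@6 ID@9 stall=0 (-) EX@10 MEM@11 WB@12
I5 sub r3 <- r4,r1: IF@9 ID@10 stall=0 (-) EX@11 MEM@12 WB@13
I6 add r5 <- r1,r3: IF@10 ID@11 stall=2 (RAW on I5.r3 (WB@13)) EX@14 MEM@15 WB@16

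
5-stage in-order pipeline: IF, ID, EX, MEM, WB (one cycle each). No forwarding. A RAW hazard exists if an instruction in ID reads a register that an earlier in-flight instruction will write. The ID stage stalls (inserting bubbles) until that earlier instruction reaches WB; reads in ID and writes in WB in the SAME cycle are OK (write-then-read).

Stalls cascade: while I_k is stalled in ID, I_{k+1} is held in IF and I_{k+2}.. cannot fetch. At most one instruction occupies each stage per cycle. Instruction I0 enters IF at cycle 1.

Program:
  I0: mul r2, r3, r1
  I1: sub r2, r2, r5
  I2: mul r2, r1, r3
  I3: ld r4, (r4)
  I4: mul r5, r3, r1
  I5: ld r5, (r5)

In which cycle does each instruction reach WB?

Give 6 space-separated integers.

Answer: 5 8 9 10 11 14

Derivation:
I0 mul r2 <- r3,r1: IF@1 ID@2 stall=0 (-) EX@3 MEM@4 WB@5
I1 sub r2 <- r2,r5: IF@2 ID@3 stall=2 (RAW on I0.r2 (WB@5)) EX@6 MEM@7 WB@8
I2 mul r2 <- r1,r3: IF@3 ID@6 stall=0 (-) EX@7 MEM@8 WB@9
I3 ld r4 <- r4: IF@6 ID@7 stall=0 (-) EX@8 MEM@9 WB@10
I4 mul r5 <- r3,r1: IF@7 ID@8 stall=0 (-) EX@9 MEM@10 WB@11
I5 ld r5 <- r5: IF@8 ID@9 stall=2 (RAW on I4.r5 (WB@11)) EX@12 MEM@13 WB@14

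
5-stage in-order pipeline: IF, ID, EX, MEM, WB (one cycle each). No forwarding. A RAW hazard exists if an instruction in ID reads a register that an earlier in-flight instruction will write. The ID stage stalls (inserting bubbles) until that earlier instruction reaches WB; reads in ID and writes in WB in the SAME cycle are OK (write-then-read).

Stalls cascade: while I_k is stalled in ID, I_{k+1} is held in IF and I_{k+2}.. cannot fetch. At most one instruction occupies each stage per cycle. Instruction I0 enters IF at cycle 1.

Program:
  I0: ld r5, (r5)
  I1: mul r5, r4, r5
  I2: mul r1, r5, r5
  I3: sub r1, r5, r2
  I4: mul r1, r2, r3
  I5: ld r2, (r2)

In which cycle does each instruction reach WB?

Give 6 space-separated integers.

I0 ld r5 <- r5: IF@1 ID@2 stall=0 (-) EX@3 MEM@4 WB@5
I1 mul r5 <- r4,r5: IF@2 ID@3 stall=2 (RAW on I0.r5 (WB@5)) EX@6 MEM@7 WB@8
I2 mul r1 <- r5,r5: IF@3 ID@6 stall=2 (RAW on I1.r5 (WB@8)) EX@9 MEM@10 WB@11
I3 sub r1 <- r5,r2: IF@6 ID@9 stall=0 (-) EX@10 MEM@11 WB@12
I4 mul r1 <- r2,r3: IF@9 ID@10 stall=0 (-) EX@11 MEM@12 WB@13
I5 ld r2 <- r2: IF@10 ID@11 stall=0 (-) EX@12 MEM@13 WB@14

Answer: 5 8 11 12 13 14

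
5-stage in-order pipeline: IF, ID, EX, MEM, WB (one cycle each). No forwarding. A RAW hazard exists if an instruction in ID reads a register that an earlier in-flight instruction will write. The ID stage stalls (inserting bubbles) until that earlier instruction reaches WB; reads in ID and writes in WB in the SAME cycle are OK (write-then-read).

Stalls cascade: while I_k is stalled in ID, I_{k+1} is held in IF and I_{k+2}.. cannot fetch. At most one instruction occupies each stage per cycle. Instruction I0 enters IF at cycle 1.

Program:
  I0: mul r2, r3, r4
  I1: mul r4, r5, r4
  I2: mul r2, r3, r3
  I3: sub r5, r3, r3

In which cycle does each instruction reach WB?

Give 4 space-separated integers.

I0 mul r2 <- r3,r4: IF@1 ID@2 stall=0 (-) EX@3 MEM@4 WB@5
I1 mul r4 <- r5,r4: IF@2 ID@3 stall=0 (-) EX@4 MEM@5 WB@6
I2 mul r2 <- r3,r3: IF@3 ID@4 stall=0 (-) EX@5 MEM@6 WB@7
I3 sub r5 <- r3,r3: IF@4 ID@5 stall=0 (-) EX@6 MEM@7 WB@8

Answer: 5 6 7 8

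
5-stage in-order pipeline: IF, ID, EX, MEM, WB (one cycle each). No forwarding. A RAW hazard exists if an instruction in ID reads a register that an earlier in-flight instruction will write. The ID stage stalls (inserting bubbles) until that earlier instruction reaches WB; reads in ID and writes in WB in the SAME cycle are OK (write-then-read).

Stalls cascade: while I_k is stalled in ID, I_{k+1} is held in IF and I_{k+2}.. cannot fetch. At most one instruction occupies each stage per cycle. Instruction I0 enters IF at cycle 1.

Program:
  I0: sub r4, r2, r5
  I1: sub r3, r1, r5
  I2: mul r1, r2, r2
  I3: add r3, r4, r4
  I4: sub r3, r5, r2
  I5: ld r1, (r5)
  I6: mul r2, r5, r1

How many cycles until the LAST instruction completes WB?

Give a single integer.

I0 sub r4 <- r2,r5: IF@1 ID@2 stall=0 (-) EX@3 MEM@4 WB@5
I1 sub r3 <- r1,r5: IF@2 ID@3 stall=0 (-) EX@4 MEM@5 WB@6
I2 mul r1 <- r2,r2: IF@3 ID@4 stall=0 (-) EX@5 MEM@6 WB@7
I3 add r3 <- r4,r4: IF@4 ID@5 stall=0 (-) EX@6 MEM@7 WB@8
I4 sub r3 <- r5,r2: IF@5 ID@6 stall=0 (-) EX@7 MEM@8 WB@9
I5 ld r1 <- r5: IF@6 ID@7 stall=0 (-) EX@8 MEM@9 WB@10
I6 mul r2 <- r5,r1: IF@7 ID@8 stall=2 (RAW on I5.r1 (WB@10)) EX@11 MEM@12 WB@13

Answer: 13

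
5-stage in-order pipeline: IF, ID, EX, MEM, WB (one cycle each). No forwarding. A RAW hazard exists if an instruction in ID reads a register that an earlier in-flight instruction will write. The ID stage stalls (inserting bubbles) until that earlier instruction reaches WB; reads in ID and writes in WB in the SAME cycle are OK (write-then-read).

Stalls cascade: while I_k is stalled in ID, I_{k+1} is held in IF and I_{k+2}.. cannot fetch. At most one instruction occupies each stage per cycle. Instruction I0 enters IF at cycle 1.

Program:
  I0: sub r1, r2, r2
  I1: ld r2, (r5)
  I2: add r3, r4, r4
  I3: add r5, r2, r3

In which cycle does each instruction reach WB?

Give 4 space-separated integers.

I0 sub r1 <- r2,r2: IF@1 ID@2 stall=0 (-) EX@3 MEM@4 WB@5
I1 ld r2 <- r5: IF@2 ID@3 stall=0 (-) EX@4 MEM@5 WB@6
I2 add r3 <- r4,r4: IF@3 ID@4 stall=0 (-) EX@5 MEM@6 WB@7
I3 add r5 <- r2,r3: IF@4 ID@5 stall=2 (RAW on I2.r3 (WB@7)) EX@8 MEM@9 WB@10

Answer: 5 6 7 10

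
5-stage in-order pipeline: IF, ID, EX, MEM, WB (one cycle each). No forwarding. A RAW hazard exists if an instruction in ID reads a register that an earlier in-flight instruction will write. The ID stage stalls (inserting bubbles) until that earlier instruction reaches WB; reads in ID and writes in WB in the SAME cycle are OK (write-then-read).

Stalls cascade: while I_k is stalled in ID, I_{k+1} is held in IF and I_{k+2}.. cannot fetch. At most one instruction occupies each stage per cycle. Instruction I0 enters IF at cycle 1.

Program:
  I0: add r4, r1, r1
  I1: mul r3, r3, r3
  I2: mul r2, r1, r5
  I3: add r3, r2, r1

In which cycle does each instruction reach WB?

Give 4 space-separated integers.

Answer: 5 6 7 10

Derivation:
I0 add r4 <- r1,r1: IF@1 ID@2 stall=0 (-) EX@3 MEM@4 WB@5
I1 mul r3 <- r3,r3: IF@2 ID@3 stall=0 (-) EX@4 MEM@5 WB@6
I2 mul r2 <- r1,r5: IF@3 ID@4 stall=0 (-) EX@5 MEM@6 WB@7
I3 add r3 <- r2,r1: IF@4 ID@5 stall=2 (RAW on I2.r2 (WB@7)) EX@8 MEM@9 WB@10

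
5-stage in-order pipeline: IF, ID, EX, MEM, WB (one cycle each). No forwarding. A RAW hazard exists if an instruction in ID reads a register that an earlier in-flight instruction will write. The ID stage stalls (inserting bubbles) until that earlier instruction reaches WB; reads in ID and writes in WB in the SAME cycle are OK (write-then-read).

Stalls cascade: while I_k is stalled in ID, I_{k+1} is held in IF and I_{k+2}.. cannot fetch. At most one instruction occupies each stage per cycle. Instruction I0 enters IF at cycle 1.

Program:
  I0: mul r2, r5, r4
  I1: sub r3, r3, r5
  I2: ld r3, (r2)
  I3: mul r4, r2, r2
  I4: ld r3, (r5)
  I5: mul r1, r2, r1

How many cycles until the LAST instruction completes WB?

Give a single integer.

Answer: 11

Derivation:
I0 mul r2 <- r5,r4: IF@1 ID@2 stall=0 (-) EX@3 MEM@4 WB@5
I1 sub r3 <- r3,r5: IF@2 ID@3 stall=0 (-) EX@4 MEM@5 WB@6
I2 ld r3 <- r2: IF@3 ID@4 stall=1 (RAW on I0.r2 (WB@5)) EX@6 MEM@7 WB@8
I3 mul r4 <- r2,r2: IF@4 ID@6 stall=0 (-) EX@7 MEM@8 WB@9
I4 ld r3 <- r5: IF@6 ID@7 stall=0 (-) EX@8 MEM@9 WB@10
I5 mul r1 <- r2,r1: IF@7 ID@8 stall=0 (-) EX@9 MEM@10 WB@11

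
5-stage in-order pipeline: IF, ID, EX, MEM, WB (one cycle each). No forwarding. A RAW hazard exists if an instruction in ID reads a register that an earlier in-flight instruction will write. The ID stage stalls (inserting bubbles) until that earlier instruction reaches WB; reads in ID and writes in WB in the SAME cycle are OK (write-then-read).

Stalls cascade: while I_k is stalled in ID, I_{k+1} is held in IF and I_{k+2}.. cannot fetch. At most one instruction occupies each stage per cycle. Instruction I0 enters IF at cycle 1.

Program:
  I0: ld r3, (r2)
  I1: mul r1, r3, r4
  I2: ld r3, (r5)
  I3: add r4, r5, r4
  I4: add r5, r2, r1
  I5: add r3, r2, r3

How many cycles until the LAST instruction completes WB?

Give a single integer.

I0 ld r3 <- r2: IF@1 ID@2 stall=0 (-) EX@3 MEM@4 WB@5
I1 mul r1 <- r3,r4: IF@2 ID@3 stall=2 (RAW on I0.r3 (WB@5)) EX@6 MEM@7 WB@8
I2 ld r3 <- r5: IF@3 ID@6 stall=0 (-) EX@7 MEM@8 WB@9
I3 add r4 <- r5,r4: IF@6 ID@7 stall=0 (-) EX@8 MEM@9 WB@10
I4 add r5 <- r2,r1: IF@7 ID@8 stall=0 (-) EX@9 MEM@10 WB@11
I5 add r3 <- r2,r3: IF@8 ID@9 stall=0 (-) EX@10 MEM@11 WB@12

Answer: 12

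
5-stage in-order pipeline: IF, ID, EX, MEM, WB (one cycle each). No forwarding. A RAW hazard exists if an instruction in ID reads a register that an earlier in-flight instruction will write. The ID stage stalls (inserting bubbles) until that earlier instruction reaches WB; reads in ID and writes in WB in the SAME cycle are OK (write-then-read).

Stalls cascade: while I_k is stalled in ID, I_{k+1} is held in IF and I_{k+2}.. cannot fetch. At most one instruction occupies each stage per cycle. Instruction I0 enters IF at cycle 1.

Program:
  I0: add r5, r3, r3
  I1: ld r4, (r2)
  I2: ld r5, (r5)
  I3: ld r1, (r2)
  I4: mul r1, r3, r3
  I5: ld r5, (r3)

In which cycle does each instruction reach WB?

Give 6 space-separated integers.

Answer: 5 6 8 9 10 11

Derivation:
I0 add r5 <- r3,r3: IF@1 ID@2 stall=0 (-) EX@3 MEM@4 WB@5
I1 ld r4 <- r2: IF@2 ID@3 stall=0 (-) EX@4 MEM@5 WB@6
I2 ld r5 <- r5: IF@3 ID@4 stall=1 (RAW on I0.r5 (WB@5)) EX@6 MEM@7 WB@8
I3 ld r1 <- r2: IF@4 ID@6 stall=0 (-) EX@7 MEM@8 WB@9
I4 mul r1 <- r3,r3: IF@6 ID@7 stall=0 (-) EX@8 MEM@9 WB@10
I5 ld r5 <- r3: IF@7 ID@8 stall=0 (-) EX@9 MEM@10 WB@11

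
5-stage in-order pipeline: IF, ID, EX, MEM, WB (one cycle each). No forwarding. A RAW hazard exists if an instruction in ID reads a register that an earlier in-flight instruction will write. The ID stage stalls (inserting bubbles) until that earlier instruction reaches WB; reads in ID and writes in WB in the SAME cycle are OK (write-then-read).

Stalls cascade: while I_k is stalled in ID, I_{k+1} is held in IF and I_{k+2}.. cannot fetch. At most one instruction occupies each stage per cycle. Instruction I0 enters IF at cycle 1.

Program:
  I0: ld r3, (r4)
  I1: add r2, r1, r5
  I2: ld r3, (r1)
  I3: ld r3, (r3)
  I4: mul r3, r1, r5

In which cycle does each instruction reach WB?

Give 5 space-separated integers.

Answer: 5 6 7 10 11

Derivation:
I0 ld r3 <- r4: IF@1 ID@2 stall=0 (-) EX@3 MEM@4 WB@5
I1 add r2 <- r1,r5: IF@2 ID@3 stall=0 (-) EX@4 MEM@5 WB@6
I2 ld r3 <- r1: IF@3 ID@4 stall=0 (-) EX@5 MEM@6 WB@7
I3 ld r3 <- r3: IF@4 ID@5 stall=2 (RAW on I2.r3 (WB@7)) EX@8 MEM@9 WB@10
I4 mul r3 <- r1,r5: IF@5 ID@8 stall=0 (-) EX@9 MEM@10 WB@11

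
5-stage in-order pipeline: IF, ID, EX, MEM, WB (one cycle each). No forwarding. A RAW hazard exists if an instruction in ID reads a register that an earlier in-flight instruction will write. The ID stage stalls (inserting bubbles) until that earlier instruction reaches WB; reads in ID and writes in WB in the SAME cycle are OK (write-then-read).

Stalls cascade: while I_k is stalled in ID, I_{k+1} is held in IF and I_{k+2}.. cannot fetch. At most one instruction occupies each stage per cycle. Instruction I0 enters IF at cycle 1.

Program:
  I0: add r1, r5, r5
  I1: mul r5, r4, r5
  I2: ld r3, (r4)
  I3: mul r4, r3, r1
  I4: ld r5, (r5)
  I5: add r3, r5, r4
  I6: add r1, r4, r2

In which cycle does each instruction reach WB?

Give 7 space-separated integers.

I0 add r1 <- r5,r5: IF@1 ID@2 stall=0 (-) EX@3 MEM@4 WB@5
I1 mul r5 <- r4,r5: IF@2 ID@3 stall=0 (-) EX@4 MEM@5 WB@6
I2 ld r3 <- r4: IF@3 ID@4 stall=0 (-) EX@5 MEM@6 WB@7
I3 mul r4 <- r3,r1: IF@4 ID@5 stall=2 (RAW on I2.r3 (WB@7)) EX@8 MEM@9 WB@10
I4 ld r5 <- r5: IF@5 ID@8 stall=0 (-) EX@9 MEM@10 WB@11
I5 add r3 <- r5,r4: IF@8 ID@9 stall=2 (RAW on I4.r5 (WB@11)) EX@12 MEM@13 WB@14
I6 add r1 <- r4,r2: IF@9 ID@12 stall=0 (-) EX@13 MEM@14 WB@15

Answer: 5 6 7 10 11 14 15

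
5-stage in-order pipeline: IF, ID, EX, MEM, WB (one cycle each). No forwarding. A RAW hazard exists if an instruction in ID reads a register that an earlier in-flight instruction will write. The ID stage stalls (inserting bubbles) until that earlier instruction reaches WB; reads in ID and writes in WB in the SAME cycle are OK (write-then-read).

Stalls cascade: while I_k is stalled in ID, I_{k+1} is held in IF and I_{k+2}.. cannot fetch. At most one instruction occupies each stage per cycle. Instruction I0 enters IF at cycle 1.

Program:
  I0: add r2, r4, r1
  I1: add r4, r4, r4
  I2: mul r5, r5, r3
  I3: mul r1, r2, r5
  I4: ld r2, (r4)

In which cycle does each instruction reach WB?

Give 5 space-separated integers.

Answer: 5 6 7 10 11

Derivation:
I0 add r2 <- r4,r1: IF@1 ID@2 stall=0 (-) EX@3 MEM@4 WB@5
I1 add r4 <- r4,r4: IF@2 ID@3 stall=0 (-) EX@4 MEM@5 WB@6
I2 mul r5 <- r5,r3: IF@3 ID@4 stall=0 (-) EX@5 MEM@6 WB@7
I3 mul r1 <- r2,r5: IF@4 ID@5 stall=2 (RAW on I2.r5 (WB@7)) EX@8 MEM@9 WB@10
I4 ld r2 <- r4: IF@5 ID@8 stall=0 (-) EX@9 MEM@10 WB@11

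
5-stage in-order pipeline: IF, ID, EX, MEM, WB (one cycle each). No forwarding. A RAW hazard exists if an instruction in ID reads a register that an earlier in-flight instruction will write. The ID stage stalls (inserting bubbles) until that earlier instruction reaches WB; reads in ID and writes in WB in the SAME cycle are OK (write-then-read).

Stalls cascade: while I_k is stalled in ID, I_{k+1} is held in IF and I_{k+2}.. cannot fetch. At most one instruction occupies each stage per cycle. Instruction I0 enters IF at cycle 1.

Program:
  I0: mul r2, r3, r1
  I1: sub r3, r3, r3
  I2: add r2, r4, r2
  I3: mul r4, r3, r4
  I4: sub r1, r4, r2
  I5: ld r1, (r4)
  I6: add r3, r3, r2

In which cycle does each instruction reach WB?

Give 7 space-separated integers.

I0 mul r2 <- r3,r1: IF@1 ID@2 stall=0 (-) EX@3 MEM@4 WB@5
I1 sub r3 <- r3,r3: IF@2 ID@3 stall=0 (-) EX@4 MEM@5 WB@6
I2 add r2 <- r4,r2: IF@3 ID@4 stall=1 (RAW on I0.r2 (WB@5)) EX@6 MEM@7 WB@8
I3 mul r4 <- r3,r4: IF@4 ID@6 stall=0 (-) EX@7 MEM@8 WB@9
I4 sub r1 <- r4,r2: IF@6 ID@7 stall=2 (RAW on I3.r4 (WB@9)) EX@10 MEM@11 WB@12
I5 ld r1 <- r4: IF@7 ID@10 stall=0 (-) EX@11 MEM@12 WB@13
I6 add r3 <- r3,r2: IF@10 ID@11 stall=0 (-) EX@12 MEM@13 WB@14

Answer: 5 6 8 9 12 13 14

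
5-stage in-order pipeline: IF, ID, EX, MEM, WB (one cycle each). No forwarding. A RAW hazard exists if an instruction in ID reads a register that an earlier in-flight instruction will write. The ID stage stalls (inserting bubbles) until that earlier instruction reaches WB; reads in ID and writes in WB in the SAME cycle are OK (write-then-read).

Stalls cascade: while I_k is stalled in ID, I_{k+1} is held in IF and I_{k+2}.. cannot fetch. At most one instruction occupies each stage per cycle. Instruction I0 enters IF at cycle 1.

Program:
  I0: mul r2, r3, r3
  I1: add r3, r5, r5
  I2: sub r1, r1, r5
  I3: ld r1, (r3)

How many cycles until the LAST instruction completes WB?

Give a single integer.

I0 mul r2 <- r3,r3: IF@1 ID@2 stall=0 (-) EX@3 MEM@4 WB@5
I1 add r3 <- r5,r5: IF@2 ID@3 stall=0 (-) EX@4 MEM@5 WB@6
I2 sub r1 <- r1,r5: IF@3 ID@4 stall=0 (-) EX@5 MEM@6 WB@7
I3 ld r1 <- r3: IF@4 ID@5 stall=1 (RAW on I1.r3 (WB@6)) EX@7 MEM@8 WB@9

Answer: 9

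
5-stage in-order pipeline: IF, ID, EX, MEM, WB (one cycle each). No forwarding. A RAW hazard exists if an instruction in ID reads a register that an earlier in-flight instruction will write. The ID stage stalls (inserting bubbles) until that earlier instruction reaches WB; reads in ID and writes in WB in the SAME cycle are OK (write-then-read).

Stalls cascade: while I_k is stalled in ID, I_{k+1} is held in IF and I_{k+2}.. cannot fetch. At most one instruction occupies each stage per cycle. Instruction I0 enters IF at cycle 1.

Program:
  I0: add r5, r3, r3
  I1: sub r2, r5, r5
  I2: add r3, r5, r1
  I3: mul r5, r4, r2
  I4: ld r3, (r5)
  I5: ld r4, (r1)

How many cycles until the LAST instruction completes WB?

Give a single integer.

I0 add r5 <- r3,r3: IF@1 ID@2 stall=0 (-) EX@3 MEM@4 WB@5
I1 sub r2 <- r5,r5: IF@2 ID@3 stall=2 (RAW on I0.r5 (WB@5)) EX@6 MEM@7 WB@8
I2 add r3 <- r5,r1: IF@3 ID@6 stall=0 (-) EX@7 MEM@8 WB@9
I3 mul r5 <- r4,r2: IF@6 ID@7 stall=1 (RAW on I1.r2 (WB@8)) EX@9 MEM@10 WB@11
I4 ld r3 <- r5: IF@7 ID@9 stall=2 (RAW on I3.r5 (WB@11)) EX@12 MEM@13 WB@14
I5 ld r4 <- r1: IF@9 ID@12 stall=0 (-) EX@13 MEM@14 WB@15

Answer: 15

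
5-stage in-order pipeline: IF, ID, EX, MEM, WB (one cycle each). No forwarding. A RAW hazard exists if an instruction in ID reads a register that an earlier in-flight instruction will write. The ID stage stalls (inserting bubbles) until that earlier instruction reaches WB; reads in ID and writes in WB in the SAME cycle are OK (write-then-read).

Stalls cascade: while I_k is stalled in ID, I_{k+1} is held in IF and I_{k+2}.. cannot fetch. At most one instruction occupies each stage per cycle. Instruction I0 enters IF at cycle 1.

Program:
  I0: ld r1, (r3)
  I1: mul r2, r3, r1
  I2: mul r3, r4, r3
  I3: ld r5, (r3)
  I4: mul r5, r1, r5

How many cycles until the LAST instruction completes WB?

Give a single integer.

Answer: 15

Derivation:
I0 ld r1 <- r3: IF@1 ID@2 stall=0 (-) EX@3 MEM@4 WB@5
I1 mul r2 <- r3,r1: IF@2 ID@3 stall=2 (RAW on I0.r1 (WB@5)) EX@6 MEM@7 WB@8
I2 mul r3 <- r4,r3: IF@3 ID@6 stall=0 (-) EX@7 MEM@8 WB@9
I3 ld r5 <- r3: IF@6 ID@7 stall=2 (RAW on I2.r3 (WB@9)) EX@10 MEM@11 WB@12
I4 mul r5 <- r1,r5: IF@7 ID@10 stall=2 (RAW on I3.r5 (WB@12)) EX@13 MEM@14 WB@15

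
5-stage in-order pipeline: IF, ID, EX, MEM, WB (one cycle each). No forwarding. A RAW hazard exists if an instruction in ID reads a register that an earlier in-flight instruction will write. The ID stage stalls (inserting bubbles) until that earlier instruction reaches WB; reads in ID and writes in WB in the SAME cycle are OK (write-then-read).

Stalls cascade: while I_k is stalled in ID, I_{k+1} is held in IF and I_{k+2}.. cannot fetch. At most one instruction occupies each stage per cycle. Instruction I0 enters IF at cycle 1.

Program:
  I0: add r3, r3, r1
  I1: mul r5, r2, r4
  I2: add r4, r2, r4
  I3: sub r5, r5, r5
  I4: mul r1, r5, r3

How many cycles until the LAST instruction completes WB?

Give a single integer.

I0 add r3 <- r3,r1: IF@1 ID@2 stall=0 (-) EX@3 MEM@4 WB@5
I1 mul r5 <- r2,r4: IF@2 ID@3 stall=0 (-) EX@4 MEM@5 WB@6
I2 add r4 <- r2,r4: IF@3 ID@4 stall=0 (-) EX@5 MEM@6 WB@7
I3 sub r5 <- r5,r5: IF@4 ID@5 stall=1 (RAW on I1.r5 (WB@6)) EX@7 MEM@8 WB@9
I4 mul r1 <- r5,r3: IF@5 ID@7 stall=2 (RAW on I3.r5 (WB@9)) EX@10 MEM@11 WB@12

Answer: 12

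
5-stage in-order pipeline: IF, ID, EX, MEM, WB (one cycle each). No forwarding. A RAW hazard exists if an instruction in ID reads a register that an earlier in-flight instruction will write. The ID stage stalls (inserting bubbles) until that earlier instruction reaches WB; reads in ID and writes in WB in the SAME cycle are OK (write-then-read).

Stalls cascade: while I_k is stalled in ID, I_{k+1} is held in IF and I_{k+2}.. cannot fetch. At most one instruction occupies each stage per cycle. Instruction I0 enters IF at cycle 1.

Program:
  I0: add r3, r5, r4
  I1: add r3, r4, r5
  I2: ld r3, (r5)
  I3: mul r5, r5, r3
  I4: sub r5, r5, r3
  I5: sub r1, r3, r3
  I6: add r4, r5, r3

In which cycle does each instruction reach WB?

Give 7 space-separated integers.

Answer: 5 6 7 10 13 14 16

Derivation:
I0 add r3 <- r5,r4: IF@1 ID@2 stall=0 (-) EX@3 MEM@4 WB@5
I1 add r3 <- r4,r5: IF@2 ID@3 stall=0 (-) EX@4 MEM@5 WB@6
I2 ld r3 <- r5: IF@3 ID@4 stall=0 (-) EX@5 MEM@6 WB@7
I3 mul r5 <- r5,r3: IF@4 ID@5 stall=2 (RAW on I2.r3 (WB@7)) EX@8 MEM@9 WB@10
I4 sub r5 <- r5,r3: IF@5 ID@8 stall=2 (RAW on I3.r5 (WB@10)) EX@11 MEM@12 WB@13
I5 sub r1 <- r3,r3: IF@8 ID@11 stall=0 (-) EX@12 MEM@13 WB@14
I6 add r4 <- r5,r3: IF@11 ID@12 stall=1 (RAW on I4.r5 (WB@13)) EX@14 MEM@15 WB@16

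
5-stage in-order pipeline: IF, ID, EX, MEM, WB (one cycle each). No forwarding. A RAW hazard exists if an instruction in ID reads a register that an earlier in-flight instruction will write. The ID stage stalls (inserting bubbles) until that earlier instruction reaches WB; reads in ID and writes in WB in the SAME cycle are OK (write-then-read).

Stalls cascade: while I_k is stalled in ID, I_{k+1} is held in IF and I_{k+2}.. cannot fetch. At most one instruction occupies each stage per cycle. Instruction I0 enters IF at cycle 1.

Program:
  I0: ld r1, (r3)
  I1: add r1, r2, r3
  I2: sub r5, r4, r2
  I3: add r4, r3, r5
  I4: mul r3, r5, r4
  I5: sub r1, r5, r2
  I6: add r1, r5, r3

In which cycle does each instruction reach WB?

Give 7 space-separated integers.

Answer: 5 6 7 10 13 14 16

Derivation:
I0 ld r1 <- r3: IF@1 ID@2 stall=0 (-) EX@3 MEM@4 WB@5
I1 add r1 <- r2,r3: IF@2 ID@3 stall=0 (-) EX@4 MEM@5 WB@6
I2 sub r5 <- r4,r2: IF@3 ID@4 stall=0 (-) EX@5 MEM@6 WB@7
I3 add r4 <- r3,r5: IF@4 ID@5 stall=2 (RAW on I2.r5 (WB@7)) EX@8 MEM@9 WB@10
I4 mul r3 <- r5,r4: IF@5 ID@8 stall=2 (RAW on I3.r4 (WB@10)) EX@11 MEM@12 WB@13
I5 sub r1 <- r5,r2: IF@8 ID@11 stall=0 (-) EX@12 MEM@13 WB@14
I6 add r1 <- r5,r3: IF@11 ID@12 stall=1 (RAW on I4.r3 (WB@13)) EX@14 MEM@15 WB@16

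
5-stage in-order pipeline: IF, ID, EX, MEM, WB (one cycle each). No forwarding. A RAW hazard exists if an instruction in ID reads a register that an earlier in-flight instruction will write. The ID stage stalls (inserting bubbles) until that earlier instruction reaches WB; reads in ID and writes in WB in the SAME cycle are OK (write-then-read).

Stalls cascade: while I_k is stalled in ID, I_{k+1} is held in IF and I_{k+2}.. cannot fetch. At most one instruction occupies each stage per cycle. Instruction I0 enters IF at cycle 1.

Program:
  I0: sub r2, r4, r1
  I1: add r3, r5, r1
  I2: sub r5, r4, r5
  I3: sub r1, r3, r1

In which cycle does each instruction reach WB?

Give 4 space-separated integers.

I0 sub r2 <- r4,r1: IF@1 ID@2 stall=0 (-) EX@3 MEM@4 WB@5
I1 add r3 <- r5,r1: IF@2 ID@3 stall=0 (-) EX@4 MEM@5 WB@6
I2 sub r5 <- r4,r5: IF@3 ID@4 stall=0 (-) EX@5 MEM@6 WB@7
I3 sub r1 <- r3,r1: IF@4 ID@5 stall=1 (RAW on I1.r3 (WB@6)) EX@7 MEM@8 WB@9

Answer: 5 6 7 9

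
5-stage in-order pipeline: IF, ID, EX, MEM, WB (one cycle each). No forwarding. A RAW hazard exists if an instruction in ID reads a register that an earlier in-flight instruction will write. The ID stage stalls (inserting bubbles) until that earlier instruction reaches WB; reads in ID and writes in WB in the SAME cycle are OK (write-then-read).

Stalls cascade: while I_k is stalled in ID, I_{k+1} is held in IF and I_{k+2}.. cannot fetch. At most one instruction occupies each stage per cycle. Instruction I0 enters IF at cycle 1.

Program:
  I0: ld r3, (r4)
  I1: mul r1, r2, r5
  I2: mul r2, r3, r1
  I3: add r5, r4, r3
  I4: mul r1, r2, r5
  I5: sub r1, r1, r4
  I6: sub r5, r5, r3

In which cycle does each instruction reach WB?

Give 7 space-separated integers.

I0 ld r3 <- r4: IF@1 ID@2 stall=0 (-) EX@3 MEM@4 WB@5
I1 mul r1 <- r2,r5: IF@2 ID@3 stall=0 (-) EX@4 MEM@5 WB@6
I2 mul r2 <- r3,r1: IF@3 ID@4 stall=2 (RAW on I1.r1 (WB@6)) EX@7 MEM@8 WB@9
I3 add r5 <- r4,r3: IF@4 ID@7 stall=0 (-) EX@8 MEM@9 WB@10
I4 mul r1 <- r2,r5: IF@7 ID@8 stall=2 (RAW on I3.r5 (WB@10)) EX@11 MEM@12 WB@13
I5 sub r1 <- r1,r4: IF@8 ID@11 stall=2 (RAW on I4.r1 (WB@13)) EX@14 MEM@15 WB@16
I6 sub r5 <- r5,r3: IF@11 ID@14 stall=0 (-) EX@15 MEM@16 WB@17

Answer: 5 6 9 10 13 16 17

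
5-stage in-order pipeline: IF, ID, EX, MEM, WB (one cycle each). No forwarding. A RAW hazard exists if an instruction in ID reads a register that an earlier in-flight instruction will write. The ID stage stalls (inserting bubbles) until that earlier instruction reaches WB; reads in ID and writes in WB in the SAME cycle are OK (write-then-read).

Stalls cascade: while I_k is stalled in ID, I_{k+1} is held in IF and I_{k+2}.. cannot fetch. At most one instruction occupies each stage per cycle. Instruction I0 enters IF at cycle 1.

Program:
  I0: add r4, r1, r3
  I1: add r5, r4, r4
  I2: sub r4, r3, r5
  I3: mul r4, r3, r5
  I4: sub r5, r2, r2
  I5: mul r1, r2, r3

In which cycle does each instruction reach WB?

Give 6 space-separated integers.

Answer: 5 8 11 12 13 14

Derivation:
I0 add r4 <- r1,r3: IF@1 ID@2 stall=0 (-) EX@3 MEM@4 WB@5
I1 add r5 <- r4,r4: IF@2 ID@3 stall=2 (RAW on I0.r4 (WB@5)) EX@6 MEM@7 WB@8
I2 sub r4 <- r3,r5: IF@3 ID@6 stall=2 (RAW on I1.r5 (WB@8)) EX@9 MEM@10 WB@11
I3 mul r4 <- r3,r5: IF@6 ID@9 stall=0 (-) EX@10 MEM@11 WB@12
I4 sub r5 <- r2,r2: IF@9 ID@10 stall=0 (-) EX@11 MEM@12 WB@13
I5 mul r1 <- r2,r3: IF@10 ID@11 stall=0 (-) EX@12 MEM@13 WB@14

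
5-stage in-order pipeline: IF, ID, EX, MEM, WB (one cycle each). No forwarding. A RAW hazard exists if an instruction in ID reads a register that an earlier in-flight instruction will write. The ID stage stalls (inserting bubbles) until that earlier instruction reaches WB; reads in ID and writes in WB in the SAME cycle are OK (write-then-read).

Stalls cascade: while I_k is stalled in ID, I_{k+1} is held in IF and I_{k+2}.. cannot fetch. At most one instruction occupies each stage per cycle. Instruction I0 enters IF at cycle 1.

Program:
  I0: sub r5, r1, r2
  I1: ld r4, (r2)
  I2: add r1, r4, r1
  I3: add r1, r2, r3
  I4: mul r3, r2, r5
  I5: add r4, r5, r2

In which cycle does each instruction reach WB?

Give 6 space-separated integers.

Answer: 5 6 9 10 11 12

Derivation:
I0 sub r5 <- r1,r2: IF@1 ID@2 stall=0 (-) EX@3 MEM@4 WB@5
I1 ld r4 <- r2: IF@2 ID@3 stall=0 (-) EX@4 MEM@5 WB@6
I2 add r1 <- r4,r1: IF@3 ID@4 stall=2 (RAW on I1.r4 (WB@6)) EX@7 MEM@8 WB@9
I3 add r1 <- r2,r3: IF@4 ID@7 stall=0 (-) EX@8 MEM@9 WB@10
I4 mul r3 <- r2,r5: IF@7 ID@8 stall=0 (-) EX@9 MEM@10 WB@11
I5 add r4 <- r5,r2: IF@8 ID@9 stall=0 (-) EX@10 MEM@11 WB@12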